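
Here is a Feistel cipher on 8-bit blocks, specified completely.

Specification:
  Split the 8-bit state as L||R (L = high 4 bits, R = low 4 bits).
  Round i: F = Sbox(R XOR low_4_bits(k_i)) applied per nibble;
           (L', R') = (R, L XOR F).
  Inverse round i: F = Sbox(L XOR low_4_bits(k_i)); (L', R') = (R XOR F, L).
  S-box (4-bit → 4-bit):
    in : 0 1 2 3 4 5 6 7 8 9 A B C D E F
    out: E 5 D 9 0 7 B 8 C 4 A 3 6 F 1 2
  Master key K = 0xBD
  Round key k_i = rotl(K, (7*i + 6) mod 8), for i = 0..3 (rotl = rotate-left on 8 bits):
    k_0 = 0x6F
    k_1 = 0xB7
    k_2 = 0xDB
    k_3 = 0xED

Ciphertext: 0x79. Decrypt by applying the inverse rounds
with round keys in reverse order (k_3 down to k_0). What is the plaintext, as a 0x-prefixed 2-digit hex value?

0x15

s_0 = ciphertext = 0x79
s_1 = InvRound(s_0, k_3) = 0x37
s_2 = InvRound(s_1, k_2) = 0xB3
s_3 = InvRound(s_2, k_1) = 0x5B
s_4 = InvRound(s_3, k_0) = 0x15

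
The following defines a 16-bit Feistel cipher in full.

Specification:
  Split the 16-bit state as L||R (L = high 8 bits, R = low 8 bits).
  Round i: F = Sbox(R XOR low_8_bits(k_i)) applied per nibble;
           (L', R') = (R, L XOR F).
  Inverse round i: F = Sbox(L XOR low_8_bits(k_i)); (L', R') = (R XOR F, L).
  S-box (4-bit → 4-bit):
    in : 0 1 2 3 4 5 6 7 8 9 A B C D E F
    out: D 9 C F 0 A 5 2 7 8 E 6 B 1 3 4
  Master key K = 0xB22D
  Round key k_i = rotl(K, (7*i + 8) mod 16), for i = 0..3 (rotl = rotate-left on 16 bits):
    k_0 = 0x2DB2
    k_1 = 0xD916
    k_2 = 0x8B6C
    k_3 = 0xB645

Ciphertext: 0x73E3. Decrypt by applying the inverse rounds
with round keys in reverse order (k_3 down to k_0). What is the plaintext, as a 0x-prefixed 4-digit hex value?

s_0 = ciphertext = 0x73E3
s_1 = InvRound(s_0, k_3) = 0x1673
s_2 = InvRound(s_1, k_2) = 0x5D16
s_3 = InvRound(s_2, k_1) = 0x105D
s_4 = InvRound(s_3, k_0) = 0xB110

0xB110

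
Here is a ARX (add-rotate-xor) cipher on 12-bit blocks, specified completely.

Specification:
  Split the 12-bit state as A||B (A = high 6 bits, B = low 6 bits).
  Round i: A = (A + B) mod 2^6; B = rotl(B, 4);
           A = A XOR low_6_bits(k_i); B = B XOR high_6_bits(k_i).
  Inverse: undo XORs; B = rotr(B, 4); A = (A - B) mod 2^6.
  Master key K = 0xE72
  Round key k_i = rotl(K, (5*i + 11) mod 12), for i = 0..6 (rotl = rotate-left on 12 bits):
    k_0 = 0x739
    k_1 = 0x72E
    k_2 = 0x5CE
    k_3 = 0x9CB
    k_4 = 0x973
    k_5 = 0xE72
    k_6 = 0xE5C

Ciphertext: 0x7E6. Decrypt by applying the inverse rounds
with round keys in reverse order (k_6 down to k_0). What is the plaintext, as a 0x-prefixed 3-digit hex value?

s_0 = ciphertext = 0x7E6
s_1 = InvRound(s_0, k_6) = 0x1BD
s_2 = InvRound(s_1, k_5) = 0x910
s_3 = InvRound(s_2, k_4) = 0x017
s_4 = InvRound(s_3, k_3) = 0x203
s_5 = InvRound(s_4, k_2) = 0xD51
s_6 = InvRound(s_5, k_1) = 0x9F4
s_7 = InvRound(s_6, k_0) = 0xF22

0xF22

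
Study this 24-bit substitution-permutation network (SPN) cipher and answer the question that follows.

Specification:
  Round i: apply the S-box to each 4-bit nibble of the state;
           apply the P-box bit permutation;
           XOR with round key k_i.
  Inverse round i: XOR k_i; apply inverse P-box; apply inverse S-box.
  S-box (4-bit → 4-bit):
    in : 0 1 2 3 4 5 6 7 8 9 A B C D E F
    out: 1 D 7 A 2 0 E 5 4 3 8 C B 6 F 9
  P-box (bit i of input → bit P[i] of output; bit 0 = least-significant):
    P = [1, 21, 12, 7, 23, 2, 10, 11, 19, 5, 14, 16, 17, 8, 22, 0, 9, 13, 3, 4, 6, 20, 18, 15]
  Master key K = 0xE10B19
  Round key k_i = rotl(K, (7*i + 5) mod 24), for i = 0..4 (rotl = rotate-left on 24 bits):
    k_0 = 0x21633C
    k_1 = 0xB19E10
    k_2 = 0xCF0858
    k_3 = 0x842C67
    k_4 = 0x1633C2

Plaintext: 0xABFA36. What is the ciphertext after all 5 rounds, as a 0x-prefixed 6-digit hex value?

s_0 = plaintext = 0xABFA36
s_1 = Round(s_0, k_0) = 0x02FBA1
s_2 = Round(s_1, k_1) = 0xB2E4DB
s_3 = Round(s_2, k_2) = 0x89BFF5
s_4 = Round(s_3, k_3) = 0x490666
s_5 = Round(s_4, k_4) = 0x254D66

0x254D66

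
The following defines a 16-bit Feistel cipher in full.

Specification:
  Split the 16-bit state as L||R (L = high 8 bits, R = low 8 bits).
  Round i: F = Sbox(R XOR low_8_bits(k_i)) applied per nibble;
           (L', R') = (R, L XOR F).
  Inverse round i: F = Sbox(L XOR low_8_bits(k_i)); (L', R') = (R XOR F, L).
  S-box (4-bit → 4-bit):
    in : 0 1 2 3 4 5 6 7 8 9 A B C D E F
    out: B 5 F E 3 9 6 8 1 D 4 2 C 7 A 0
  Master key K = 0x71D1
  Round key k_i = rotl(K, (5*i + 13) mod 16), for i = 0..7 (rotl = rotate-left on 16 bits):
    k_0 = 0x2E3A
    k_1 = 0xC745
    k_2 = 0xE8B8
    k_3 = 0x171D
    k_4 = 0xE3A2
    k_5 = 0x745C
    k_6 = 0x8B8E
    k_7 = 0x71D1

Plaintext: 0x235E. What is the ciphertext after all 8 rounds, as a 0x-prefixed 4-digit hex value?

0x4427

s_0 = plaintext = 0x235E
s_1 = Round(s_0, k_0) = 0x5E40
s_2 = Round(s_1, k_1) = 0x40E7
s_3 = Round(s_2, k_2) = 0xE7D0
s_4 = Round(s_3, k_3) = 0xD020
s_5 = Round(s_4, k_4) = 0x20CF
s_6 = Round(s_5, k_5) = 0xCFFE
s_7 = Round(s_6, k_6) = 0xFE44
s_8 = Round(s_7, k_7) = 0x4427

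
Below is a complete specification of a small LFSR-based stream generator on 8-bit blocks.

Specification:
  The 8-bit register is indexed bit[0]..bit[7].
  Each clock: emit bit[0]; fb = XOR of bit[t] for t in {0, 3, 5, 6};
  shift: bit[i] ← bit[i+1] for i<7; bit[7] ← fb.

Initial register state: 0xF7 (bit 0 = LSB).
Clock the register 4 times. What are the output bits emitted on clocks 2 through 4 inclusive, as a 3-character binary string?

reg_0 = 0xF7
clock 1: out=1, reg = 0xFB
clock 2: out=1, reg = 0x7D
clock 3: out=1, reg = 0x3E
clock 4: out=0, reg = 0x1F

110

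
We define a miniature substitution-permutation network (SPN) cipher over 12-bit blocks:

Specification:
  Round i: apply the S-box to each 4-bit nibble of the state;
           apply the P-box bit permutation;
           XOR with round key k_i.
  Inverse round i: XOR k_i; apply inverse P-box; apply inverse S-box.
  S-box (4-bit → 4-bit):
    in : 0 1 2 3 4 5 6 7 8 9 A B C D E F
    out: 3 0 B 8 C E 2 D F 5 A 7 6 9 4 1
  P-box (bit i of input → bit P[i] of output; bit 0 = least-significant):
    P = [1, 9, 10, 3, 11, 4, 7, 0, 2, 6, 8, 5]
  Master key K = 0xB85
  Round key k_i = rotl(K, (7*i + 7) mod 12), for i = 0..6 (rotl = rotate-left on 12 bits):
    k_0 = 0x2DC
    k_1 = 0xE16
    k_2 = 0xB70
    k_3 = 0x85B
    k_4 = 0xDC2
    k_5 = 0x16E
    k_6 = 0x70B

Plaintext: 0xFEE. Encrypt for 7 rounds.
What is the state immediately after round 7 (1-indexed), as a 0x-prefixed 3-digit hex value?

s_0 = plaintext = 0xFEE
s_1 = Round(s_0, k_0) = 0x658
s_2 = Round(s_1, k_1) = 0x8CD
s_3 = Round(s_2, k_2) = 0xA8E
s_4 = Round(s_3, k_3) = 0x4AA
s_5 = Round(s_4, k_4) = 0xEFB
s_6 = Round(s_5, k_5) = 0xE6C
s_7 = Round(s_6, k_6) = 0x01B

0x01B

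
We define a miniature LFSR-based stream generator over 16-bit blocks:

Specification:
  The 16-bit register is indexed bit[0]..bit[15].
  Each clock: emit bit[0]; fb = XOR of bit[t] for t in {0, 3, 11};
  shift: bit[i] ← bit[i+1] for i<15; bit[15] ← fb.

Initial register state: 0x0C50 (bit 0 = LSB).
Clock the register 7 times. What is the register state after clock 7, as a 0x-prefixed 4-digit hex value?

reg_0 = 0x0C50
clock 1: out=0, reg = 0x8628
clock 2: out=0, reg = 0xC314
clock 3: out=0, reg = 0x618A
clock 4: out=0, reg = 0xB0C5
clock 5: out=1, reg = 0xD862
clock 6: out=0, reg = 0xEC31
clock 7: out=1, reg = 0x7618

0x7618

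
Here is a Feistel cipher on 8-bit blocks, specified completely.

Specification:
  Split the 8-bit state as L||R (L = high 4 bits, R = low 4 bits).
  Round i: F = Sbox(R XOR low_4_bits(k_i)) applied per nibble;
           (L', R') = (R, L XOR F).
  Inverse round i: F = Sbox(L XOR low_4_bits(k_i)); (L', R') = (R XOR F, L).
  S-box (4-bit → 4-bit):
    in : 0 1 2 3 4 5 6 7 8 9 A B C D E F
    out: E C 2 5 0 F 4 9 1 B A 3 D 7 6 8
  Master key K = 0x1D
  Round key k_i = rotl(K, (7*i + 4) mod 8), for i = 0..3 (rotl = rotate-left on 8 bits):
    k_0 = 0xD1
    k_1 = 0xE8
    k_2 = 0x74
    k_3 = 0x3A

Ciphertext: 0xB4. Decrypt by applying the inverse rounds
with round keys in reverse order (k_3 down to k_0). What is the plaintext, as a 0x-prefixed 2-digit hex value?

s_0 = ciphertext = 0xB4
s_1 = InvRound(s_0, k_3) = 0x8B
s_2 = InvRound(s_1, k_2) = 0x68
s_3 = InvRound(s_2, k_1) = 0xE6
s_4 = InvRound(s_3, k_0) = 0xEE

0xEE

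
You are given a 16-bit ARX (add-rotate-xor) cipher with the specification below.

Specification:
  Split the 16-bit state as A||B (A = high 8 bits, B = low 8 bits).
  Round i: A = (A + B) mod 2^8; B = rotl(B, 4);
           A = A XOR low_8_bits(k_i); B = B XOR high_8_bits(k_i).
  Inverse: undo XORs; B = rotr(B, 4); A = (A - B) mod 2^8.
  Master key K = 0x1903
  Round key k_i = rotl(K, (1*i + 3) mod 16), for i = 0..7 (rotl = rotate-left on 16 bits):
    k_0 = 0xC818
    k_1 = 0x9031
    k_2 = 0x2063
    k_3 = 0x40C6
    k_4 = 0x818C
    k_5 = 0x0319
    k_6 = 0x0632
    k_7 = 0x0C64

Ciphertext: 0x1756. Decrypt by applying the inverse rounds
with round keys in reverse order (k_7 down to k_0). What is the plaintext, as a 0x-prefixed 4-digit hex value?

s_0 = ciphertext = 0x1756
s_1 = InvRound(s_0, k_7) = 0xCEA5
s_2 = InvRound(s_1, k_6) = 0xC23A
s_3 = InvRound(s_2, k_5) = 0x4893
s_4 = InvRound(s_3, k_4) = 0xA321
s_5 = InvRound(s_4, k_3) = 0x4F16
s_6 = InvRound(s_5, k_2) = 0xC963
s_7 = InvRound(s_6, k_1) = 0xB93F
s_8 = InvRound(s_7, k_0) = 0x227F

0x227F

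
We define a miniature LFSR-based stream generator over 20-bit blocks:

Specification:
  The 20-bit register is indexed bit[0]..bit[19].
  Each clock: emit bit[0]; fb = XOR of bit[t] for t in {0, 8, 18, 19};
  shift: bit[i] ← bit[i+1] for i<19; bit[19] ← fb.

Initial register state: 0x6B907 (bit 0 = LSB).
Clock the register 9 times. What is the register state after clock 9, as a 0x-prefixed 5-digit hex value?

0x44B5C

reg_0 = 0x6B907
clock 1: out=1, reg = 0xB5C83
clock 2: out=1, reg = 0x5AE41
clock 3: out=1, reg = 0x2D720
clock 4: out=0, reg = 0x96B90
clock 5: out=0, reg = 0x4B5C8
clock 6: out=0, reg = 0x25AE4
clock 7: out=0, reg = 0x12D72
clock 8: out=0, reg = 0x896B9
clock 9: out=1, reg = 0x44B5C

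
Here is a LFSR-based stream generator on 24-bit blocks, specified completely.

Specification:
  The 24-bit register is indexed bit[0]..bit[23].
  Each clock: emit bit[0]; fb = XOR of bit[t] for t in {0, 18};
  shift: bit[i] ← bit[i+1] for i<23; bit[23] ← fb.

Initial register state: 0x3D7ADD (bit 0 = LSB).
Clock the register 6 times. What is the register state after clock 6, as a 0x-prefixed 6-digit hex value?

reg_0 = 0x3D7ADD
clock 1: out=1, reg = 0x1EBD6E
clock 2: out=0, reg = 0x8F5EB7
clock 3: out=1, reg = 0x47AF5B
clock 4: out=1, reg = 0x23D7AD
clock 5: out=1, reg = 0x91EBD6
clock 6: out=0, reg = 0x48F5EB

0x48F5EB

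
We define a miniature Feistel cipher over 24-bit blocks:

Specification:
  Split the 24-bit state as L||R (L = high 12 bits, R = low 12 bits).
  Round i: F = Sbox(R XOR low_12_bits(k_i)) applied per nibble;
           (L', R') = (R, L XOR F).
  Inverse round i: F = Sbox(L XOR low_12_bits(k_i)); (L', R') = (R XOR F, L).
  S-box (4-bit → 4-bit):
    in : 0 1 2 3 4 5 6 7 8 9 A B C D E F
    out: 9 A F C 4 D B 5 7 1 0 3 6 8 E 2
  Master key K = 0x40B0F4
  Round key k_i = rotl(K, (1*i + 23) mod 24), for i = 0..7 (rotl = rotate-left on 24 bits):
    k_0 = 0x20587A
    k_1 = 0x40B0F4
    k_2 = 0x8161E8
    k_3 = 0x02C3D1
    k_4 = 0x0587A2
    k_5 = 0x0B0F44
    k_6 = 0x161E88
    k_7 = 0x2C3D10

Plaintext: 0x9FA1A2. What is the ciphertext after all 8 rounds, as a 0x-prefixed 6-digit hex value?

s_0 = plaintext = 0x9FA1A2
s_1 = Round(s_0, k_0) = 0x1A287D
s_2 = Round(s_1, k_1) = 0x87D6D3
s_3 = Round(s_2, k_2) = 0x6D3DBE
s_4 = Round(s_3, k_3) = 0xDBE861
s_5 = Round(s_4, k_4) = 0x861FD2
s_6 = Round(s_5, k_5) = 0xFD217A
s_7 = Round(s_6, k_6) = 0x17ADFD
s_8 = Round(s_7, k_7) = 0xDFD892

0xDFD892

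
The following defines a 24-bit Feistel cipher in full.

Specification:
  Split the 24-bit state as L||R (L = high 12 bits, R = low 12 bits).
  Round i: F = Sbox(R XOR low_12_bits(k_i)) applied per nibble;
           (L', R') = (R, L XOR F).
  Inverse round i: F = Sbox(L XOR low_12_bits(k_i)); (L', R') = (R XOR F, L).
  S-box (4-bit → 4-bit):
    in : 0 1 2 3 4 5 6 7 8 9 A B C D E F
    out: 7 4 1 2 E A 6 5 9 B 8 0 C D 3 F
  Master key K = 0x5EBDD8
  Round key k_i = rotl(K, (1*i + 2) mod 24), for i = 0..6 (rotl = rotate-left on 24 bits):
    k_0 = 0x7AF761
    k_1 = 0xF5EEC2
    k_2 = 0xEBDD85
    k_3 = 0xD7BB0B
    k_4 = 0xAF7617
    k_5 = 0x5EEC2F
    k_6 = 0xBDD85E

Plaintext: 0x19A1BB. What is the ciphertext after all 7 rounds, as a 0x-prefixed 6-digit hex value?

0x1AECC6

s_0 = plaintext = 0x19A1BB
s_1 = Round(s_0, k_0) = 0x1BB742
s_2 = Round(s_1, k_1) = 0x742A2C
s_3 = Round(s_2, k_2) = 0xA2C2C9
s_4 = Round(s_3, k_3) = 0x2C91ED
s_5 = Round(s_4, k_4) = 0x1ED731
s_6 = Round(s_5, k_5) = 0x7311AE
s_7 = Round(s_6, k_6) = 0x1AECC6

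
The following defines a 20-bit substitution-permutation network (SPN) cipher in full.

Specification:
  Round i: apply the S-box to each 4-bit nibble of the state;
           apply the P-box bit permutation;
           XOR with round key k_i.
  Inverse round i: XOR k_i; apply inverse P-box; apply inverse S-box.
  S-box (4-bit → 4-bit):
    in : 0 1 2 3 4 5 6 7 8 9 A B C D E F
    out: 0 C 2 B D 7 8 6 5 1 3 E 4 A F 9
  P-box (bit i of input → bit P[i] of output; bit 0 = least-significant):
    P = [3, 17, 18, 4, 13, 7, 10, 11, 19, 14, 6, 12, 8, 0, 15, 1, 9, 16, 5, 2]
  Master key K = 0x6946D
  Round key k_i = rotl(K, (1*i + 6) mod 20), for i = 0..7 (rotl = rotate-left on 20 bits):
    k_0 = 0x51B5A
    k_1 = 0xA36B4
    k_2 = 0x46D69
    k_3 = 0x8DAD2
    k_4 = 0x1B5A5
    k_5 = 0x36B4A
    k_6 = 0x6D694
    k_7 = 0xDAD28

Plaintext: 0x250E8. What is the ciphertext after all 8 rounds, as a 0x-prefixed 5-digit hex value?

0x62635

s_0 = plaintext = 0x250E8
s_1 = Round(s_0, k_0) = 0x0B6D3
s_2 = Round(s_1, k_1) = 0x8AE2F
s_3 = Round(s_2, k_2) = 0xC3E90
s_4 = Round(s_3, k_3) = 0x0ABB1
s_5 = Round(s_4, k_4) = 0x5E874
s_6 = Round(s_5, k_5) = 0xEECB1
s_7 = Round(s_6, k_6) = 0x35963
s_8 = Round(s_7, k_7) = 0x62635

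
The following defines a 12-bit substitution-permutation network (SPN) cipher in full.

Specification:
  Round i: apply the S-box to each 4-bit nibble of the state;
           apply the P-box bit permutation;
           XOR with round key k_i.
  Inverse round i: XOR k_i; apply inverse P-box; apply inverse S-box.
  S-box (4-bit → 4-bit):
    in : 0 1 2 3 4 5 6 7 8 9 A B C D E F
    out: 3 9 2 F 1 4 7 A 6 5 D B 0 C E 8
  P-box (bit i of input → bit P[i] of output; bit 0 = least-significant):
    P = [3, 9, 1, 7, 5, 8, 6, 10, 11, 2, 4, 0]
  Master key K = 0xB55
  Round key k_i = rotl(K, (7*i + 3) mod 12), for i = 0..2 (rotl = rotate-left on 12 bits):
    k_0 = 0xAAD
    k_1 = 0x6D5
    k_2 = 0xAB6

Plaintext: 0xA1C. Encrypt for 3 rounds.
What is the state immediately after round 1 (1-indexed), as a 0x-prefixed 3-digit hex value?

s_0 = plaintext = 0xA1C
s_1 = Round(s_0, k_0) = 0x69C
s_2 = Round(s_1, k_1) = 0xEA1
s_3 = Round(s_2, k_2) = 0xE4B

0x69C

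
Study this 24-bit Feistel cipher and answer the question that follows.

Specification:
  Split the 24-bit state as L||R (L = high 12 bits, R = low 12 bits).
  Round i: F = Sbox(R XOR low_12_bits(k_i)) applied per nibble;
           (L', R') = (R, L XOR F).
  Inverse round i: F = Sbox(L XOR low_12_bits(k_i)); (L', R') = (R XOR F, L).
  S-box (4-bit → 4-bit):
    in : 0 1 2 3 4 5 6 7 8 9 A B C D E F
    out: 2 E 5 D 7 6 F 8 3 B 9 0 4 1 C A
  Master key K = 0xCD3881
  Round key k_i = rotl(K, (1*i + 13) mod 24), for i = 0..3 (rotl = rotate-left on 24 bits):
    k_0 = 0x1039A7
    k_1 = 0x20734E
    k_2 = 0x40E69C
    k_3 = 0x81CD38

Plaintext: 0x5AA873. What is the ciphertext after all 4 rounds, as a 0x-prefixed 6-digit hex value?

s_0 = plaintext = 0x5AA873
s_1 = Round(s_0, k_0) = 0x873BBD
s_2 = Round(s_1, k_1) = 0xBBDBDE
s_3 = Round(s_2, k_2) = 0xBDEAC8
s_4 = Round(s_3, k_3) = 0xAC837C

0xAC837C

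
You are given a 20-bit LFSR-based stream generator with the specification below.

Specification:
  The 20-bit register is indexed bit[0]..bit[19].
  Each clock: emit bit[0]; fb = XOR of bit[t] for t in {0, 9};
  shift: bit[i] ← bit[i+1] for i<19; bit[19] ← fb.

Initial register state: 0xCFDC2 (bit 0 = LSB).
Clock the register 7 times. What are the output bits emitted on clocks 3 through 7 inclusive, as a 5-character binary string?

reg_0 = 0xCFDC2
clock 1: out=0, reg = 0x67EE1
clock 2: out=1, reg = 0x33F70
clock 3: out=0, reg = 0x99FB8
clock 4: out=0, reg = 0xCCFDC
clock 5: out=0, reg = 0xE67EE
clock 6: out=0, reg = 0xF33F7
clock 7: out=1, reg = 0x799FB

00001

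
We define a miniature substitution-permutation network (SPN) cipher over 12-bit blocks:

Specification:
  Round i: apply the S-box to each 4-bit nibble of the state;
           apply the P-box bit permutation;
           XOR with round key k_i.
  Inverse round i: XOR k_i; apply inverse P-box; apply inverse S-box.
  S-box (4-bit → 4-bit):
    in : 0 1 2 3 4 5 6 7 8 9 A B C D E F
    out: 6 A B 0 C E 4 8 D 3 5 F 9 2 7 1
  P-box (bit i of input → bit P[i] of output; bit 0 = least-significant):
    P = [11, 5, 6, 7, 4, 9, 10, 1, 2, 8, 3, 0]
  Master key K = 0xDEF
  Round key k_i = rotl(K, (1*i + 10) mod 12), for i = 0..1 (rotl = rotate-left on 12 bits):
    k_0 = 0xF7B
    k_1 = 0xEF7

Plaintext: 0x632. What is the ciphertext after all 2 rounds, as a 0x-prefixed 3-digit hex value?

s_0 = plaintext = 0x632
s_1 = Round(s_0, k_0) = 0x7D3
s_2 = Round(s_1, k_1) = 0xCF6

0xCF6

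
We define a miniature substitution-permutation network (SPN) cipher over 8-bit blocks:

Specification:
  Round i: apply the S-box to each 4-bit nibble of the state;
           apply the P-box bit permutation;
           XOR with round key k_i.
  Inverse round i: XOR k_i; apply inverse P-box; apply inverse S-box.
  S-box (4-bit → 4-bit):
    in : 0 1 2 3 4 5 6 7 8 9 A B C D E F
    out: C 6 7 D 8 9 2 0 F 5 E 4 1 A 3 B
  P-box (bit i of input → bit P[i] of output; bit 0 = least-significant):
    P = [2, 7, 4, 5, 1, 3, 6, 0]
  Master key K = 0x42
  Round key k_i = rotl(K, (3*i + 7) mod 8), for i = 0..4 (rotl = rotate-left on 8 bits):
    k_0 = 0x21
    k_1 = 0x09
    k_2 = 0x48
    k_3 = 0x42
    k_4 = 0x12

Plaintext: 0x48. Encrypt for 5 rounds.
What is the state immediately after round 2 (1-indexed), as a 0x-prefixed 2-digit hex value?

0x6B

s_0 = plaintext = 0x48
s_1 = Round(s_0, k_0) = 0x94
s_2 = Round(s_1, k_1) = 0x6B
s_3 = Round(s_2, k_2) = 0x50
s_4 = Round(s_3, k_3) = 0x71
s_5 = Round(s_4, k_4) = 0x82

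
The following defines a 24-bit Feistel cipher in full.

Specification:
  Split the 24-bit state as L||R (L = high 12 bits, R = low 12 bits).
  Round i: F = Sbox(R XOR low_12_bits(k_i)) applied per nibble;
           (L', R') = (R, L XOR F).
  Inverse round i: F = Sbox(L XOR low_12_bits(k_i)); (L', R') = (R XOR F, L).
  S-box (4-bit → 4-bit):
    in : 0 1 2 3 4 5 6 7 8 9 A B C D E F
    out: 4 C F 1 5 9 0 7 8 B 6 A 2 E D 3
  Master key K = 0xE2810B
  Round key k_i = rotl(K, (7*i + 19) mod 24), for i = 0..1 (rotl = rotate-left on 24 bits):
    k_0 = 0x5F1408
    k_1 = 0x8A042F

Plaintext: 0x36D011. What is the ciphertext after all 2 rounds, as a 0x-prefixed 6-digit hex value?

0x6A6F9A

s_0 = plaintext = 0x36D011
s_1 = Round(s_0, k_0) = 0x0116A6
s_2 = Round(s_1, k_1) = 0x6A6F9A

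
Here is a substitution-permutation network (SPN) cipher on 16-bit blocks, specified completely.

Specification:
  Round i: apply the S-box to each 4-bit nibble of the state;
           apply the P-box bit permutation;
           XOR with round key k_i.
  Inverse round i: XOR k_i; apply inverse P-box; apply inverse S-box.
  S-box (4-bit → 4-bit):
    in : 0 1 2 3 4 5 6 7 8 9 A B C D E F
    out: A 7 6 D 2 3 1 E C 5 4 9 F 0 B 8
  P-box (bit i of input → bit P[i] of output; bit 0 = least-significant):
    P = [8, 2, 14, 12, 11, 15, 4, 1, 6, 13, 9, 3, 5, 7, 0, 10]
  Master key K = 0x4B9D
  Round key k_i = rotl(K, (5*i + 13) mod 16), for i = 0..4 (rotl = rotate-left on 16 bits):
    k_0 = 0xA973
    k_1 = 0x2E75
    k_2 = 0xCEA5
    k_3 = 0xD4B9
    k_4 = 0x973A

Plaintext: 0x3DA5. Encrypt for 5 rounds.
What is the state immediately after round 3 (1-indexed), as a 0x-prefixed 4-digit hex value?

s_0 = plaintext = 0x3DA5
s_1 = Round(s_0, k_0) = 0xAC46
s_2 = Round(s_1, k_1) = 0x8D3C
s_3 = Round(s_2, k_2) = 0x93B2
s_4 = Round(s_3, k_3) = 0x9ED6
s_5 = Round(s_4, k_4) = 0xB653

0x93B2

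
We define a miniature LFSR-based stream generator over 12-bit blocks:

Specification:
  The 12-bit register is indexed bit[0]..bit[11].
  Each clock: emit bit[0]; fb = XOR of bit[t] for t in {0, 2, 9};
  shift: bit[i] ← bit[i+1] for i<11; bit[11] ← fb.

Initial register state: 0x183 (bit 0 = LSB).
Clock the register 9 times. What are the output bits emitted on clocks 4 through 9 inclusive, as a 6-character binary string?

reg_0 = 0x183
clock 1: out=1, reg = 0x8C1
clock 2: out=1, reg = 0xC60
clock 3: out=0, reg = 0x630
clock 4: out=0, reg = 0xB18
clock 5: out=0, reg = 0xD8C
clock 6: out=0, reg = 0xEC6
clock 7: out=0, reg = 0x763
clock 8: out=1, reg = 0x3B1
clock 9: out=1, reg = 0x1D8

000011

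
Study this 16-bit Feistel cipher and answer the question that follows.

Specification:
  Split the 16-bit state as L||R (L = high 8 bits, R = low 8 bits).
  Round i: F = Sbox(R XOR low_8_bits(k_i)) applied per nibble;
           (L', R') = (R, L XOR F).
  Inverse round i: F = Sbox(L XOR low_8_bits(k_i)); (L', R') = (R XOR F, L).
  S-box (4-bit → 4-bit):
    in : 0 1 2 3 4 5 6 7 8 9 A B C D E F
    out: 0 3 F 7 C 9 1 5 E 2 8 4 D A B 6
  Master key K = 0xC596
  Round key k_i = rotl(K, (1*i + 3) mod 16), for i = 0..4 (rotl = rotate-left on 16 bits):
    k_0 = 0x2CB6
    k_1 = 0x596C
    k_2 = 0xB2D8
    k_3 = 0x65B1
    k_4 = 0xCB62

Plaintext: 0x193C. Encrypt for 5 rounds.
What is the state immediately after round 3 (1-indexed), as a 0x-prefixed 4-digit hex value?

s_0 = plaintext = 0x193C
s_1 = Round(s_0, k_0) = 0x3CF1
s_2 = Round(s_1, k_1) = 0xF116
s_3 = Round(s_2, k_2) = 0x162A
s_4 = Round(s_3, k_3) = 0x2A32
s_5 = Round(s_4, k_4) = 0x32BA

0x162A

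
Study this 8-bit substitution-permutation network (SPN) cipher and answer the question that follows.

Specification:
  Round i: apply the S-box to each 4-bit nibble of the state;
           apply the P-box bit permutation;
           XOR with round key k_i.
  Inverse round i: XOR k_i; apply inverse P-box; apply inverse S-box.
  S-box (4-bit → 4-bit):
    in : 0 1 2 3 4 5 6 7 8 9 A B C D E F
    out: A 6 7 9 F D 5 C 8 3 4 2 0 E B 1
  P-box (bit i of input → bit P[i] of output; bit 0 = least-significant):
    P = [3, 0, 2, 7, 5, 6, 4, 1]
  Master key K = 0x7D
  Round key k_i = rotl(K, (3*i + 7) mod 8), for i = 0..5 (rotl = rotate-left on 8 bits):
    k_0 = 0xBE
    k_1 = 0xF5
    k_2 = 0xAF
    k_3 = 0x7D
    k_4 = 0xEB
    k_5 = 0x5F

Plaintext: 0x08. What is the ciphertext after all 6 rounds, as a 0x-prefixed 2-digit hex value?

0xC3

s_0 = plaintext = 0x08
s_1 = Round(s_0, k_0) = 0x7C
s_2 = Round(s_1, k_1) = 0xE7
s_3 = Round(s_2, k_2) = 0x49
s_4 = Round(s_3, k_3) = 0x06
s_5 = Round(s_4, k_4) = 0xA5
s_6 = Round(s_5, k_5) = 0xC3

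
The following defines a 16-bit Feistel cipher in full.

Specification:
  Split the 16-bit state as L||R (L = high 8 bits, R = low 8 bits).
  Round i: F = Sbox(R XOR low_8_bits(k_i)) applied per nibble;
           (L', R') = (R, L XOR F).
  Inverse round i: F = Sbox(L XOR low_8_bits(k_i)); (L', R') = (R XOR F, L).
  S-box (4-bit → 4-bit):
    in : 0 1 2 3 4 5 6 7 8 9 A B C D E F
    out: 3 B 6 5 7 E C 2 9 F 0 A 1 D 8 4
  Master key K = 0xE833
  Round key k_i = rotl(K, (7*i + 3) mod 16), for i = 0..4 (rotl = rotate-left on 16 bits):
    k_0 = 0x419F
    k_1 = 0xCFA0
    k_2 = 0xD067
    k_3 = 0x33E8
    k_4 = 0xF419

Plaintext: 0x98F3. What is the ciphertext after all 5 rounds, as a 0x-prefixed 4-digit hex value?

s_0 = plaintext = 0x98F3
s_1 = Round(s_0, k_0) = 0xF359
s_2 = Round(s_1, k_1) = 0x59BC
s_3 = Round(s_2, k_2) = 0xBC83
s_4 = Round(s_3, k_3) = 0x8376
s_5 = Round(s_4, k_4) = 0x7647

0x7647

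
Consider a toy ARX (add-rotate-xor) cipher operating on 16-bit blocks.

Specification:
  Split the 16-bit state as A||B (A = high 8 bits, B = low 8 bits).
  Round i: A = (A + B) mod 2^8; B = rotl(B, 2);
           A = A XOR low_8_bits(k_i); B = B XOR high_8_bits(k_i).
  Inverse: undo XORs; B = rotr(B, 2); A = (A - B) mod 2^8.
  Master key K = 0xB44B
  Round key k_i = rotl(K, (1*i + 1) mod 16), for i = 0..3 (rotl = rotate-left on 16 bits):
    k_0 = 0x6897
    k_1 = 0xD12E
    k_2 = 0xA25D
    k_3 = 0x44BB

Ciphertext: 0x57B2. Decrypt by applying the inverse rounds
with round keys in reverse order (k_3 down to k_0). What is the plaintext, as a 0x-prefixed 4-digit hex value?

s_0 = ciphertext = 0x57B2
s_1 = InvRound(s_0, k_3) = 0x2FBD
s_2 = InvRound(s_1, k_2) = 0xABC7
s_3 = InvRound(s_2, k_1) = 0x0085
s_4 = InvRound(s_3, k_0) = 0x1C7B

0x1C7B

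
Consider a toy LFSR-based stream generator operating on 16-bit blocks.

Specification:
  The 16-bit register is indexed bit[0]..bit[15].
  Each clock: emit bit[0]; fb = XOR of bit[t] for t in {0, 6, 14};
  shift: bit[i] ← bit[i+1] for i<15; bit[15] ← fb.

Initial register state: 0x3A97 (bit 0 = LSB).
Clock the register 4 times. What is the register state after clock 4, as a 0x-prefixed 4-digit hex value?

0x93A9

reg_0 = 0x3A97
clock 1: out=1, reg = 0x9D4B
clock 2: out=1, reg = 0x4EA5
clock 3: out=1, reg = 0x2752
clock 4: out=0, reg = 0x93A9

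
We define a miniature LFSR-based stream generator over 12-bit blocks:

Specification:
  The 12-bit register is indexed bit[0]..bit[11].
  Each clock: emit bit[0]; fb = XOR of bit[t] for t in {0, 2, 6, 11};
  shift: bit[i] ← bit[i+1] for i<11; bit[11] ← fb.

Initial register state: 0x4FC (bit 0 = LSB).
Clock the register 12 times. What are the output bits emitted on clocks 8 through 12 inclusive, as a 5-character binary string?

reg_0 = 0x4FC
clock 1: out=0, reg = 0x27E
clock 2: out=0, reg = 0x13F
clock 3: out=1, reg = 0x09F
clock 4: out=1, reg = 0x04F
clock 5: out=1, reg = 0x827
clock 6: out=1, reg = 0xC13
clock 7: out=1, reg = 0x609
clock 8: out=1, reg = 0xB04
clock 9: out=0, reg = 0x582
clock 10: out=0, reg = 0x2C1
clock 11: out=1, reg = 0x160
clock 12: out=0, reg = 0x8B0

10010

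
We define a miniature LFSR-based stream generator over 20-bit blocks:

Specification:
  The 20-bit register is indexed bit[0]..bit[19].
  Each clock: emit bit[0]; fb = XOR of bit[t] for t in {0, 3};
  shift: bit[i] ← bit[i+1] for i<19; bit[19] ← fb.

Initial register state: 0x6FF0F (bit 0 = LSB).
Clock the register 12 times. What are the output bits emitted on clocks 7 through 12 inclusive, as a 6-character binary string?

reg_0 = 0x6FF0F
clock 1: out=1, reg = 0x37F87
clock 2: out=1, reg = 0x9BFC3
clock 3: out=1, reg = 0xCDFE1
clock 4: out=1, reg = 0xE6FF0
clock 5: out=0, reg = 0x737F8
clock 6: out=0, reg = 0xB9BFC
clock 7: out=0, reg = 0xDCDFE
clock 8: out=0, reg = 0xEE6FF
clock 9: out=1, reg = 0x7737F
clock 10: out=1, reg = 0x3B9BF
clock 11: out=1, reg = 0x1DCDF
clock 12: out=1, reg = 0x0EE6F

001111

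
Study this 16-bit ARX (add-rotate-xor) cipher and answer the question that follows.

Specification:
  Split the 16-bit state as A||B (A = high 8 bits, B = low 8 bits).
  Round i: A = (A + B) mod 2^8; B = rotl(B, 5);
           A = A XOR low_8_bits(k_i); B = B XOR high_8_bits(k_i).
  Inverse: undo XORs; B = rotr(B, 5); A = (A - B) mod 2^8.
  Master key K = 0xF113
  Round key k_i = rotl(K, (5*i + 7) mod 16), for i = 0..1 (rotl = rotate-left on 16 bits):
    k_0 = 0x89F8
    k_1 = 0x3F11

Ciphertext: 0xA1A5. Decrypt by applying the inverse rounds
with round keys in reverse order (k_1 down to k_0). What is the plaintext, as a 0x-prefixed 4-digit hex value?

s_0 = ciphertext = 0xA1A5
s_1 = InvRound(s_0, k_1) = 0xDCD4
s_2 = InvRound(s_1, k_0) = 0x3AEA

0x3AEA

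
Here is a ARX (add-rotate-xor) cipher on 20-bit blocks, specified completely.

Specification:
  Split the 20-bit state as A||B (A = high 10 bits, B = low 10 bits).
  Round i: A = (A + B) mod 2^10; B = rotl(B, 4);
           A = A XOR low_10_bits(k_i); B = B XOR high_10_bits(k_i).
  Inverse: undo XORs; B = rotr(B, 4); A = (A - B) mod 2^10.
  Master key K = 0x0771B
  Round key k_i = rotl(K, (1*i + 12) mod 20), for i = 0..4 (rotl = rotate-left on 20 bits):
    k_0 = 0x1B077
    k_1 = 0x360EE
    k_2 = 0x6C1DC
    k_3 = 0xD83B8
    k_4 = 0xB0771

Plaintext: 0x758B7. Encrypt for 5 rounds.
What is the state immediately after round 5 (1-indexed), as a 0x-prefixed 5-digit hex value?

s_0 = plaintext = 0x758B7
s_1 = Round(s_0, k_0) = 0xBEB1E
s_2 = Round(s_1, k_1) = 0xBD934
s_3 = Round(s_2, k_2) = 0x7DAF4
s_4 = Round(s_3, k_3) = 0xD482B
s_5 = Round(s_4, k_4) = 0x03071

0x03071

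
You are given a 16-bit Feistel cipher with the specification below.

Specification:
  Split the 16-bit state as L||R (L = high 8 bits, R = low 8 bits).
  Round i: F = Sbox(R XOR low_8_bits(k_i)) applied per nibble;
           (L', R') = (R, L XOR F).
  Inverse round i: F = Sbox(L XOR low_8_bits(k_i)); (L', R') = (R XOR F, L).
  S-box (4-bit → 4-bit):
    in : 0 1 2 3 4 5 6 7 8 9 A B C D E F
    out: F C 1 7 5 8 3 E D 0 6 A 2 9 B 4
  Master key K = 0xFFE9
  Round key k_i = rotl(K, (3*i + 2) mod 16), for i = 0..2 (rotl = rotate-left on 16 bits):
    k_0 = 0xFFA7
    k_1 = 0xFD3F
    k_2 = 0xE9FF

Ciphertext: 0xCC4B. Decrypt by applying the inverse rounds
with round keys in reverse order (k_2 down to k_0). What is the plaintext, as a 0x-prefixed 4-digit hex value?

s_0 = ciphertext = 0xCC4B
s_1 = InvRound(s_0, k_2) = 0x3CCC
s_2 = InvRound(s_1, k_1) = 0x3B3C
s_3 = InvRound(s_2, k_0) = 0x3E3B

0x3E3B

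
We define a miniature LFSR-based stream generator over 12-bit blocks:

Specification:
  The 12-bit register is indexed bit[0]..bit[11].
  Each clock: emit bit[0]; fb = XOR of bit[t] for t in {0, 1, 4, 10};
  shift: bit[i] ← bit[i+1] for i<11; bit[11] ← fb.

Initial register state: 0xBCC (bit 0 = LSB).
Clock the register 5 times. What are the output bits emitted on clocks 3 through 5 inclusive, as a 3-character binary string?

reg_0 = 0xBCC
clock 1: out=0, reg = 0x5E6
clock 2: out=0, reg = 0x2F3
clock 3: out=1, reg = 0x979
clock 4: out=1, reg = 0x4BC
clock 5: out=0, reg = 0x25E

110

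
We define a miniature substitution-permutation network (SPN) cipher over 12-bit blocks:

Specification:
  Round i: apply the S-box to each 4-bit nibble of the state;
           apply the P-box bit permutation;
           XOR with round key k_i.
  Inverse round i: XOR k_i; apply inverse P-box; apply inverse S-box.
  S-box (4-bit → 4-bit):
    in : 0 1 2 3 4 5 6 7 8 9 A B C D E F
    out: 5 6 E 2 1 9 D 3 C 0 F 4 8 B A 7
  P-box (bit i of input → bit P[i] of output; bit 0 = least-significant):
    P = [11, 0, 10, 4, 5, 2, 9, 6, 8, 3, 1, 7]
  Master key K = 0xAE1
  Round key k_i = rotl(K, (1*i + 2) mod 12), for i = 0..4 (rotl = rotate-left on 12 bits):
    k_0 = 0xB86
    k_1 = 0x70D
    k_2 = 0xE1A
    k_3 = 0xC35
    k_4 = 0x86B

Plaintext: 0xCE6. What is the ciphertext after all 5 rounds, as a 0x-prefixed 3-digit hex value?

s_0 = plaintext = 0xCE6
s_1 = Round(s_0, k_0) = 0x752
s_2 = Round(s_1, k_1) = 0x274
s_3 = Round(s_2, k_2) = 0x6B4
s_4 = Round(s_3, k_3) = 0x7B7
s_5 = Round(s_4, k_4) = 0x362

0x362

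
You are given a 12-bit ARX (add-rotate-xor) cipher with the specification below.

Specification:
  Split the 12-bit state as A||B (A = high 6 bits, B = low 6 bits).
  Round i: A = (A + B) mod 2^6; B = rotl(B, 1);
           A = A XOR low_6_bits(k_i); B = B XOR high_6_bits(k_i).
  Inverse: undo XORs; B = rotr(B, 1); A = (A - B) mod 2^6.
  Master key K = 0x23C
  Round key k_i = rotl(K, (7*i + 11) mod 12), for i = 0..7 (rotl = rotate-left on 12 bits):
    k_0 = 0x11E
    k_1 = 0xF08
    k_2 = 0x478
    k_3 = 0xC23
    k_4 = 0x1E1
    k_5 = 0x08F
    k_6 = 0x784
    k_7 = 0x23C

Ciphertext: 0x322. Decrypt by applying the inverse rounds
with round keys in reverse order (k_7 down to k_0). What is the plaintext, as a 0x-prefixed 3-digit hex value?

0xB6D

s_0 = ciphertext = 0x322
s_1 = InvRound(s_0, k_7) = 0x6D5
s_2 = InvRound(s_1, k_6) = 0xEA5
s_3 = InvRound(s_2, k_5) = 0x0B3
s_4 = InvRound(s_3, k_4) = 0x25A
s_5 = InvRound(s_4, k_3) = 0x555
s_6 = InvRound(s_5, k_2) = 0xAC2
s_7 = InvRound(s_6, k_1) = 0x11F
s_8 = InvRound(s_7, k_0) = 0xB6D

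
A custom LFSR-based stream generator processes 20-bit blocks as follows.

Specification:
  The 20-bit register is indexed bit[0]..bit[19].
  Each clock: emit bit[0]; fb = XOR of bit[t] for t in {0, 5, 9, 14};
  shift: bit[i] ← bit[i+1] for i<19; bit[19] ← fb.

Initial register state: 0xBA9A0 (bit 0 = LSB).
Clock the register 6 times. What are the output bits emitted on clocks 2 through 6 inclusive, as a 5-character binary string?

00001

reg_0 = 0xBA9A0
clock 1: out=0, reg = 0xDD4D0
clock 2: out=0, reg = 0xEEA68
clock 3: out=0, reg = 0xF7534
clock 4: out=0, reg = 0x7BA9A
clock 5: out=0, reg = 0xBDD4D
clock 6: out=1, reg = 0x5EEA6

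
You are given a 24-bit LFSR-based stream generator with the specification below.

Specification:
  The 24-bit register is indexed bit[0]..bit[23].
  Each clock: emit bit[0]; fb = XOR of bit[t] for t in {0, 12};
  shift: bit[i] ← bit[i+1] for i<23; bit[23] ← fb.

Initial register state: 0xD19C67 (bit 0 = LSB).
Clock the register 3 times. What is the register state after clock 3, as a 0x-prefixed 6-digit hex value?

0xDA338C

reg_0 = 0xD19C67
clock 1: out=1, reg = 0x68CE33
clock 2: out=1, reg = 0xB46719
clock 3: out=1, reg = 0xDA338C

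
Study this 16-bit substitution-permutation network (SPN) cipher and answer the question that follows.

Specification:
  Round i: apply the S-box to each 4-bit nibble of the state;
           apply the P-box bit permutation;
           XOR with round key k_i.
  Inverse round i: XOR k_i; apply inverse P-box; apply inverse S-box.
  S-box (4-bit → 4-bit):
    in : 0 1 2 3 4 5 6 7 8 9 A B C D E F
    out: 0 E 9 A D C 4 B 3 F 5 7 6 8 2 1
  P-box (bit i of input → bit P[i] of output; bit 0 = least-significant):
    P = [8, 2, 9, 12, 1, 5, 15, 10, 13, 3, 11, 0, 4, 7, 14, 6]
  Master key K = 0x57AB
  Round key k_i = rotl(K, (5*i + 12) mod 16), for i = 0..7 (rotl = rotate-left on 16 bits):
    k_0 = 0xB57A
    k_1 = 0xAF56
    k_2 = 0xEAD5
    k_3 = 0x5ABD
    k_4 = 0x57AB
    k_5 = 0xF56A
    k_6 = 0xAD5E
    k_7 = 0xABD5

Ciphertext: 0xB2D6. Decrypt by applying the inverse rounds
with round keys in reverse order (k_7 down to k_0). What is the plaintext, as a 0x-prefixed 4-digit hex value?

s_0 = ciphertext = 0xB2D6
s_1 = InvRound(s_0, k_7) = 0x05F2
s_2 = InvRound(s_1, k_6) = 0xEBCE
s_3 = InvRound(s_2, k_5) = 0xE631
s_4 = InvRound(s_3, k_4) = 0x88A2
s_5 = InvRound(s_4, k_3) = 0xA3A1
s_6 = InvRound(s_5, k_2) = 0x46E8
s_7 = InvRound(s_6, k_1) = 0xBBB8
s_8 = InvRound(s_7, k_0) = 0x3626

0x3626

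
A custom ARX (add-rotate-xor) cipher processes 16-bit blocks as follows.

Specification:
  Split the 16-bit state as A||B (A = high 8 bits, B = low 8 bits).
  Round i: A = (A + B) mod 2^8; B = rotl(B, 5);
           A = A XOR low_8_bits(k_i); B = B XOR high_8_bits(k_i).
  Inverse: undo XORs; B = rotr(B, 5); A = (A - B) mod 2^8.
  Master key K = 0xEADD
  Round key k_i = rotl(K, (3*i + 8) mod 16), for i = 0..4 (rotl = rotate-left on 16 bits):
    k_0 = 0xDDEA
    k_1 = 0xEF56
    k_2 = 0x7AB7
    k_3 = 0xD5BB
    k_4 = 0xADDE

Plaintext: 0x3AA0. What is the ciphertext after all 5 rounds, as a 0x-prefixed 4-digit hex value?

0xF495

s_0 = plaintext = 0x3AA0
s_1 = Round(s_0, k_0) = 0x30C9
s_2 = Round(s_1, k_1) = 0xAFD6
s_3 = Round(s_2, k_2) = 0x32A0
s_4 = Round(s_3, k_3) = 0x69C1
s_5 = Round(s_4, k_4) = 0xF495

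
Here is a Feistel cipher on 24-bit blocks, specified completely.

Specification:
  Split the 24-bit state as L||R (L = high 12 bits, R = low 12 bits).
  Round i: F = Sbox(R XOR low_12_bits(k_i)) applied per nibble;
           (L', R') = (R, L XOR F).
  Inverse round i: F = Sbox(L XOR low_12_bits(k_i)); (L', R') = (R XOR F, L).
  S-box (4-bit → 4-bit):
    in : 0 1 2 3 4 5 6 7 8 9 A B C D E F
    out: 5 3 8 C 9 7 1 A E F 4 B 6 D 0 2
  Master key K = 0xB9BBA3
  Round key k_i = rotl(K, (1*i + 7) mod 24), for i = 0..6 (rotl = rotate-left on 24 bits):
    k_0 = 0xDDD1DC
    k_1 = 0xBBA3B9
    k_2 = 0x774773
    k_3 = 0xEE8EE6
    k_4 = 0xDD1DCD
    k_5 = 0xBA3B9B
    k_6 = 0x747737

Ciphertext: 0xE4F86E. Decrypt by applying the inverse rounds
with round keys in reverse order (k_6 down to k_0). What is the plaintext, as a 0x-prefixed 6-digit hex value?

s_0 = ciphertext = 0xE4F86E
s_1 = InvRound(s_0, k_6) = 0x7C0E4F
s_2 = InvRound(s_1, k_5) = 0x8347C0
s_3 = InvRound(s_2, k_4) = 0x0EF834
s_4 = InvRound(s_3, k_3) = 0x86B0EF
s_5 = InvRound(s_4, k_2) = 0x2D186B
s_6 = InvRound(s_5, k_1) = 0xB752D1
s_7 = InvRound(s_6, k_0) = 0x69EB75

0x69EB75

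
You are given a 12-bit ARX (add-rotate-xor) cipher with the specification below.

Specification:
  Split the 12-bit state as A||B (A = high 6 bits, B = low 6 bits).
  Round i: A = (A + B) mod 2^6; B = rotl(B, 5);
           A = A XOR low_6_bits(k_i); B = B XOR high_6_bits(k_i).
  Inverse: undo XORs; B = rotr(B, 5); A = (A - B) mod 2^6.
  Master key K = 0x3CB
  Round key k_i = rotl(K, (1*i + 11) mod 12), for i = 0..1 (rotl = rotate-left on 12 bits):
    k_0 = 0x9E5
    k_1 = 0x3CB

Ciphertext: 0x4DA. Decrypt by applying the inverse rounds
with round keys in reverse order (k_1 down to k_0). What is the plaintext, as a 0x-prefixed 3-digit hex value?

0xC5A

s_0 = ciphertext = 0x4DA
s_1 = InvRound(s_0, k_1) = 0xBAA
s_2 = InvRound(s_1, k_0) = 0xC5A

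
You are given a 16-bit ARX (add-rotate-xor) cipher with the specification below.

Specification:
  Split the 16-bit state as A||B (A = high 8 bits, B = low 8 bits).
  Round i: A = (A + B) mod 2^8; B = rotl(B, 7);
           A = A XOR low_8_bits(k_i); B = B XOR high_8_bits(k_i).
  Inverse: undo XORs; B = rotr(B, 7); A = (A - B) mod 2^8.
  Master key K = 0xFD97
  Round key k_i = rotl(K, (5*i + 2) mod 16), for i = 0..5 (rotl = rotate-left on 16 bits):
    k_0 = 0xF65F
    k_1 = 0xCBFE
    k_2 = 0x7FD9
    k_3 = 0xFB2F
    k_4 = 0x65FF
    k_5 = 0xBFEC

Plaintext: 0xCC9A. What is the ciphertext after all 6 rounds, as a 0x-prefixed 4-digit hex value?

s_0 = plaintext = 0xCC9A
s_1 = Round(s_0, k_0) = 0x39BB
s_2 = Round(s_1, k_1) = 0x0A16
s_3 = Round(s_2, k_2) = 0xF974
s_4 = Round(s_3, k_3) = 0x42C1
s_5 = Round(s_4, k_4) = 0xFC85
s_6 = Round(s_5, k_5) = 0x6D7D

0x6D7D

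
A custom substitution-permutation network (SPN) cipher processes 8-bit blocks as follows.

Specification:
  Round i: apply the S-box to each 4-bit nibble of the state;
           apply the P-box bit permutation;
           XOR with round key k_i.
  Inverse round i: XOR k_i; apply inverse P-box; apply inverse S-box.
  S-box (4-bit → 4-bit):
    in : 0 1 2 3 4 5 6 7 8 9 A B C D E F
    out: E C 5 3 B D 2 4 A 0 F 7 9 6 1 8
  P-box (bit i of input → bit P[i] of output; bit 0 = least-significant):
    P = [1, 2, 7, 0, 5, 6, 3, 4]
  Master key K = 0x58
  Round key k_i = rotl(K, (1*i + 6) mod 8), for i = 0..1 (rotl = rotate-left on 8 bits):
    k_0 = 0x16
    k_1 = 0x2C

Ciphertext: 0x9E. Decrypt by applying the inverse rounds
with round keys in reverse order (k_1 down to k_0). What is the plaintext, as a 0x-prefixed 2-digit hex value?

s_0 = ciphertext = 0x9E
s_1 = InvRound(s_0, k_1) = 0xC2
s_2 = InvRound(s_1, k_0) = 0x8D

0x8D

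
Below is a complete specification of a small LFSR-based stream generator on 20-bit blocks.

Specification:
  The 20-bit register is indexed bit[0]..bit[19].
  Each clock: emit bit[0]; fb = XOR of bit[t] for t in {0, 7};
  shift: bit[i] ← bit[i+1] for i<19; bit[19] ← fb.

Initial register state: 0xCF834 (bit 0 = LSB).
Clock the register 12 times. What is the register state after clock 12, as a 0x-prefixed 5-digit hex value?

reg_0 = 0xCF834
clock 1: out=0, reg = 0x67C1A
clock 2: out=0, reg = 0x33E0D
clock 3: out=1, reg = 0x99F06
clock 4: out=0, reg = 0x4CF83
clock 5: out=1, reg = 0x267C1
clock 6: out=1, reg = 0x133E0
clock 7: out=0, reg = 0x899F0
clock 8: out=0, reg = 0xC4CF8
clock 9: out=0, reg = 0xE267C
clock 10: out=0, reg = 0x7133E
clock 11: out=0, reg = 0x3899F
clock 12: out=1, reg = 0x1C4CF

0x1C4CF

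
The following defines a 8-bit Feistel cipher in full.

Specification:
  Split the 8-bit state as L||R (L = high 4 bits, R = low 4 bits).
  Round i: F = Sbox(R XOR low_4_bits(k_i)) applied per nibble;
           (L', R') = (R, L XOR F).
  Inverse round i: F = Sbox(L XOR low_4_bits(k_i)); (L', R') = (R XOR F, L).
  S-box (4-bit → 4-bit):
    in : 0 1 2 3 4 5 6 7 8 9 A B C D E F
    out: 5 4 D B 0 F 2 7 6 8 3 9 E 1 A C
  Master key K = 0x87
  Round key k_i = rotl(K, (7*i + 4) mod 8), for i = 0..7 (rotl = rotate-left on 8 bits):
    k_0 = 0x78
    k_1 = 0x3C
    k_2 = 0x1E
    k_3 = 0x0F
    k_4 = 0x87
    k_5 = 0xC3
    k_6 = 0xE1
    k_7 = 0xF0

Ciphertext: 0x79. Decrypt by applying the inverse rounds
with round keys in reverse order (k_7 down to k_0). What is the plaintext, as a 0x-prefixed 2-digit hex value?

s_0 = ciphertext = 0x79
s_1 = InvRound(s_0, k_7) = 0xE7
s_2 = InvRound(s_1, k_6) = 0xBE
s_3 = InvRound(s_2, k_5) = 0x8B
s_4 = InvRound(s_3, k_4) = 0x78
s_5 = InvRound(s_4, k_3) = 0xE7
s_6 = InvRound(s_5, k_2) = 0x2E
s_7 = InvRound(s_6, k_1) = 0x42
s_8 = InvRound(s_7, k_0) = 0xC4

0xC4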